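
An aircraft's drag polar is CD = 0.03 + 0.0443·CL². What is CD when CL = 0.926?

CD = 0.03 + 0.0443 × 0.926² = 0.03 + 0.03799 = 0.068

CD = 0.068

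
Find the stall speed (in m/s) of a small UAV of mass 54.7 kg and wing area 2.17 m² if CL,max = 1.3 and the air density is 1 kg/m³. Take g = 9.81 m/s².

Stall occurs when L = W at CL,max. W = mg = 54.7 × 9.81 = 536.6 N.
From L = ½ρV²S·CL,max = W: V_stall = √(2W/(ρSCL,max)) = √(2·536.6/(1·2.17·1.3))
V_stall = √380.4 = 19.5 m/s

V_stall = 19.5 m/s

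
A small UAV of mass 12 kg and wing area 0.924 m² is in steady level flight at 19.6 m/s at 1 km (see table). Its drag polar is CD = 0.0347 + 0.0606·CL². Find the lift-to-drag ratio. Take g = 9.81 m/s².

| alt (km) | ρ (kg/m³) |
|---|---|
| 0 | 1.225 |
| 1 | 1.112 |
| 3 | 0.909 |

At 1 km, from the table: ρ = 1.112 kg/m³.
In steady level flight, lift balances weight: W = mg = 12 × 9.81 = 117.72 N.
Dynamic pressure q = 0.5 × 1.112 × 19.6² = 213.6 Pa.
CL = 2W/(ρv²S) = 2×117.72/(1.112×19.6²×0.924) = 0.5965.
CD = 0.0347 + 0.0606 × 0.5965² = 0.05626.
L/D = CL/CD = 0.5965 / 0.05626 = 10.6

L/D = 10.6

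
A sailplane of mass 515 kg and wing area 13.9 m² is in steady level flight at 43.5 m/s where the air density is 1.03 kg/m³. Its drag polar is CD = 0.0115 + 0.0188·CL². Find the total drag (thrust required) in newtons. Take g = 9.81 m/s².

D = 191 N

Weight W = mg = 515 × 9.81 = 5052.2 N; in level flight L = W.
q = ½ρv² = ½ × 1.03 × 43.5² = 974.5 Pa.
CL = W/(q·S) = 5052.2 / (974.5 × 13.9) = 0.373.
CD = 0.0115 + 0.0188 × 0.373² = 0.01412.
D = q·S·CD = 974.5 × 13.9 × 0.01412 = 191.2 N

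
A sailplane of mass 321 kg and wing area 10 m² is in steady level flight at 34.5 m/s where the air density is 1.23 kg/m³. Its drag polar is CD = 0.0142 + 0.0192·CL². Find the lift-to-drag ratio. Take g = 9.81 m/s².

Level flight ⇒ L = W = m·g = 321 × 9.81 = 3149 N.
Dynamic pressure q = 0.5 × 1.23 × 34.5² = 732 Pa.
CL = 2W/(ρv²S) = 2×3149/(1.23×34.5²×10) = 0.4302.
CD = 0.0142 + 0.0192 × 0.4302² = 0.01775.
L/D = CL/CD = 0.4302 / 0.01775 = 24.2

L/D = 24.2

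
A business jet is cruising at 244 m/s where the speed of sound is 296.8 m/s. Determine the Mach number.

M = 0.822

M = v/a = 244 / 296.8 = 0.822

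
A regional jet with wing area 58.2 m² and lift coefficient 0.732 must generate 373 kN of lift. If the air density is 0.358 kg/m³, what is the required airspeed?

L = ½ρv²S·CL ⇒ v = √(2L/(ρ·S·CL))
v = √(2 × 3.73×10^5 / (0.358 × 58.2 × 0.732)) = √48910 = 221 m/s

v = 221 m/s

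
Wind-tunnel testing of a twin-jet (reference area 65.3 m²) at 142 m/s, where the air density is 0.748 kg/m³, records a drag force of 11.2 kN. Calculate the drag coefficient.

CD = 0.0227

From D = ½ρv²S·CD, rearranging gives CD = 2D/(ρv²S).
CD = 2 × 11200 / (0.748 × 142² × 65.3) = 0.0227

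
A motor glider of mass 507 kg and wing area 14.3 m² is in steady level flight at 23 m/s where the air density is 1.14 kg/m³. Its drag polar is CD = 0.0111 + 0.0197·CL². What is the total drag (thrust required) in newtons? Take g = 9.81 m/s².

D = 161 N

Weight W = mg = 507 × 9.81 = 4973.7 N; in level flight L = W.
q = ½ρv² = ½ × 1.14 × 23² = 301.5 Pa.
Required CL = L/(qS) = 4973.7/(301.5·14.3) = 1.153.
CD = 0.0111 + 0.0197 × 1.153² = 0.03731.
D = q·S·CD = 301.5 × 14.3 × 0.03731 = 160.9 N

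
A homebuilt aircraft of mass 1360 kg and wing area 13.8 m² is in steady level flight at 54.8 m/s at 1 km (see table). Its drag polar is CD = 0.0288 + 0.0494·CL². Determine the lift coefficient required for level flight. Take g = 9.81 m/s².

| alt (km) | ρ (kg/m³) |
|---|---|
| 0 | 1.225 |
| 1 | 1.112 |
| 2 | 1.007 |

At 1 km, from the table: ρ = 1.112 kg/m³.
Level flight ⇒ L = W = m·g = 1360 × 9.81 = 13342 N.
q = ½ρv² = ½ × 1.112 × 54.8² = 1670 Pa.
Required CL = L/(qS) = 13342/(1670·13.8) = 0.579.

CL = 0.579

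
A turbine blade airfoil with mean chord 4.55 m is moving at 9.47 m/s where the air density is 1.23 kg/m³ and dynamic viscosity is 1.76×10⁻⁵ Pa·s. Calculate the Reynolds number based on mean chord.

Re = ρ·v·c/μ = 1.23 × 9.47 × 4.55 / (1.76×10⁻⁵) = 3.01×10^6

Re = 3.01×10^6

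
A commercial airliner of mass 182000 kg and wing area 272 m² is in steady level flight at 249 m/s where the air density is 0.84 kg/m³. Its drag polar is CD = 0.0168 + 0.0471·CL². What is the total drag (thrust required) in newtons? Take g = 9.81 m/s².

Level flight ⇒ L = W = m·g = 182000 × 9.81 = 1.7854×10^6 N.
q = ½ρv² = ½ × 0.84 × 249² = 26040 Pa.
CL = 2W/(ρv²S) = 2×1.7854×10^6/(0.84×249²×272) = 0.2521.
CD = 0.0168 + 0.0471 × 0.2521² = 0.01979.
D = q·S·CD = 26040 × 272 × 0.01979 = 1.402×10^5 N

D = 1.4×10^5 N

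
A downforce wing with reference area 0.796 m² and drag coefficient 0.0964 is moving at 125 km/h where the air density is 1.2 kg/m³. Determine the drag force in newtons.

D = 55.5 N

Convert speed: v = 125 km/h ÷ 3.6 = 34.72 m/s.
Dynamic pressure q = ½ρv² = ½ × 1.2 × 34.72² = 723.4 Pa.
D = q·S·CD = 723.4 × 0.796 × 0.0964 = 55.5 N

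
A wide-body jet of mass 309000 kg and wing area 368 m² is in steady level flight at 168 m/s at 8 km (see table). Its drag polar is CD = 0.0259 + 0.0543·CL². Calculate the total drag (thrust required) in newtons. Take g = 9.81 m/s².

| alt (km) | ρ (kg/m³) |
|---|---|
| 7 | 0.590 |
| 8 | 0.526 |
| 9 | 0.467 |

D = 2.53×10^5 N

At 8 km, from the table: ρ = 0.526 kg/m³.
In steady level flight, lift balances weight: W = mg = 309000 × 9.81 = 3.0313×10^6 N.
Dynamic pressure q = 0.5 × 0.526 × 168² = 7423 Pa.
CL = W/(q·S) = 3.0313×10^6 / (7423 × 368) = 1.11.
CD = 0.0259 + 0.0543 × 1.11² = 0.09277.
D = q·S·CD = 7423 × 368 × 0.09277 = 2.534×10^5 N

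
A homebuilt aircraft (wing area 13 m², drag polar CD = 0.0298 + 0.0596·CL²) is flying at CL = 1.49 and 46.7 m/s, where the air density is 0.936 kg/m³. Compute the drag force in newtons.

CD = 0.0298 + 0.0596 × 1.49² = 0.1621
D = ½ρv²S·CD = ½ × 0.936 × 46.7² × 13 × 0.1621 = 2150 N

D = 2150 N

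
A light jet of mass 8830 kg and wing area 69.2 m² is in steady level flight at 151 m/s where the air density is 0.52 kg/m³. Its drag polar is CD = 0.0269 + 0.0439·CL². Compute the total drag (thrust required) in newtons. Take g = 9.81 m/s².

D = 11800 N

Weight W = mg = 8830 × 9.81 = 86622 N; in level flight L = W.
q = ½ρv² = ½ × 0.52 × 151² = 5928 Pa.
CL = 2W/(ρv²S) = 2×86622/(0.52×151²×69.2) = 0.2112.
CD = 0.0269 + 0.0439 × 0.2112² = 0.02886.
D = q·S·CD = 5928 × 69.2 × 0.02886 = 11840 N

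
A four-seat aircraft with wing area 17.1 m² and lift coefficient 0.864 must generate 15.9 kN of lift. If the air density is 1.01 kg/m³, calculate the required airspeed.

v = 46.2 m/s

L = ½ρv²S·CL ⇒ v = √(2L/(ρ·S·CL))
v = √(2 × 15900 / (1.01 × 17.1 × 0.864)) = √2131 = 46.2 m/s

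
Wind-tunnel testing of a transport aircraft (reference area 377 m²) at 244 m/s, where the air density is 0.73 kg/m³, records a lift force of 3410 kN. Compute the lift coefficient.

CL = 0.416

From L = ½ρv²S·CL, rearranging gives CL = 2L/(ρv²S).
CL = 2 × 3.41×10^6 / (0.73 × 244² × 377) = 0.416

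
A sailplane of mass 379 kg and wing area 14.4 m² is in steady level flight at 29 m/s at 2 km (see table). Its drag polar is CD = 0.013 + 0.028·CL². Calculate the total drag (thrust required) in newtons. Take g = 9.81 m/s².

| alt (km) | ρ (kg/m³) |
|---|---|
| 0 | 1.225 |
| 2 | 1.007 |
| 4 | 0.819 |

At 2 km, from the table: ρ = 1.007 kg/m³.
Level flight ⇒ L = W = m·g = 379 × 9.81 = 3718 N.
Dynamic pressure q = 0.5 × 1.007 × 29² = 423.4 Pa.
CL = W/(q·S) = 3718 / (423.4 × 14.4) = 0.6097.
CD = 0.013 + 0.028 × 0.6097² = 0.02341.
D = q·S·CD = 423.4 × 14.4 × 0.02341 = 142.7 N

D = 143 N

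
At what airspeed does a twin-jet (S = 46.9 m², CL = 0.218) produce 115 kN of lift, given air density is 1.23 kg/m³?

L = ½ρv²S·CL ⇒ v = √(2L/(ρ·S·CL))
v = √(2 × 1.15×10^5 / (1.23 × 46.9 × 0.218)) = √18290 = 135 m/s

v = 135 m/s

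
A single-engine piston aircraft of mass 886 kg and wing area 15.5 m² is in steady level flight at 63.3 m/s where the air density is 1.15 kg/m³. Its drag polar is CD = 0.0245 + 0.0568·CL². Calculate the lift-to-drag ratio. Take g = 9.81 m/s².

L/D = 8.73

Weight W = mg = 886 × 9.81 = 8691.7 N; in level flight L = W.
Dynamic pressure q = 0.5 × 1.15 × 63.3² = 2304 Pa.
CL = 2W/(ρv²S) = 2×8691.7/(1.15×63.3²×15.5) = 0.2434.
CD = 0.0245 + 0.0568 × 0.2434² = 0.02786.
L/D = CL/CD = 0.2434 / 0.02786 = 8.73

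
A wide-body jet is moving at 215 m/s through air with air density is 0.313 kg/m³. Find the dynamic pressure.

q = 7230 Pa

q = ½ρv² = ½ × 0.313 × 215² = 7230 Pa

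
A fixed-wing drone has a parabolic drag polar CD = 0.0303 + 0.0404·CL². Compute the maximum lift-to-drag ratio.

For CD = CD0 + K·CL², (L/D)max occurs at CL* = √(CD0/K) and equals 1/(2√(K·CD0)).
(L/D)max = 1/(2√(0.0404 × 0.0303)) = 1/(2 × 0.03499) = 14.3

(L/D)max = 14.3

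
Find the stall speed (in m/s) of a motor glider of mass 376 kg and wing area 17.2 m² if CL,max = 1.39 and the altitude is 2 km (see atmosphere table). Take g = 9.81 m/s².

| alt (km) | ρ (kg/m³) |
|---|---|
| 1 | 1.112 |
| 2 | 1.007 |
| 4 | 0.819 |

At 2 km, from the table: ρ = 1.007 kg/m³.
Weight W = mg = 376 × 9.81 = 3689 N.
From L = ½ρV²S·CL,max = W: V_stall = √(2W/(ρSCL,max)) = √(2·3689/(1.007·17.2·1.39))
V_stall = √306.4 = 17.5 m/s

V_stall = 17.5 m/s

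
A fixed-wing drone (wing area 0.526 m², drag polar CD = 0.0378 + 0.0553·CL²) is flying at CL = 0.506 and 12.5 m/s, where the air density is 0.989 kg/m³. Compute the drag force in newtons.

CD = 0.0378 + 0.0553 × 0.506² = 0.05196
D = ½ρv²S·CD = ½ × 0.989 × 12.5² × 0.526 × 0.05196 = 2.11 N

D = 2.11 N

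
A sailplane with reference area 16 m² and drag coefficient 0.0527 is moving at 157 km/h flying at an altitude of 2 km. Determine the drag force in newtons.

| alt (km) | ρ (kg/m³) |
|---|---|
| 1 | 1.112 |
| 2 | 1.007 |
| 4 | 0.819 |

D = 807 N

At 2 km, from the table: ρ = 1.007 kg/m³.
Convert speed: v = 157 km/h ÷ 3.6 = 43.61 m/s.
D = ½ρv²S·CD = ½ × 1.007 × 43.61² × 16 × 0.0527 = 807 N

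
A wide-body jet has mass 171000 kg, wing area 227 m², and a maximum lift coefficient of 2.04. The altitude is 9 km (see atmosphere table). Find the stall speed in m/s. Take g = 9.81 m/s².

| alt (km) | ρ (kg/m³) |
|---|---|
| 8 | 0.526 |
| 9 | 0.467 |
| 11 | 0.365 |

V_stall = 125 m/s

At 9 km, from the table: ρ = 0.467 kg/m³.
Weight W = mg = 171000 × 9.81 = 1.678×10^6 N.
V_stall = √(2W/(ρ·S·CL,max)) = √(2 × 1.678×10^6 / (0.467 × 227 × 2.04))
V_stall = √15510 = 125 m/s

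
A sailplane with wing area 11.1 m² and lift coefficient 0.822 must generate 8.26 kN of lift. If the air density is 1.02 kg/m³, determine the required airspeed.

v = 42.1 m/s

L = ½ρv²S·CL ⇒ v = √(2L/(ρ·S·CL))
v = √(2 × 8260 / (1.02 × 11.1 × 0.822)) = √1775 = 42.1 m/s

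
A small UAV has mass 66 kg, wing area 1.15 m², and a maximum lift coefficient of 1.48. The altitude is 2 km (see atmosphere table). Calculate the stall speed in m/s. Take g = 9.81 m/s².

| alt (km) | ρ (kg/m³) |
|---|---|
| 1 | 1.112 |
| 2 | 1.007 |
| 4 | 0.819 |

V_stall = 27.5 m/s

At 2 km, from the table: ρ = 1.007 kg/m³.
Weight W = mg = 66 × 9.81 = 647.5 N.
From L = ½ρV²S·CL,max = W: V_stall = √(2W/(ρSCL,max)) = √(2·647.5/(1.007·1.15·1.48))
V_stall = √755.5 = 27.5 m/s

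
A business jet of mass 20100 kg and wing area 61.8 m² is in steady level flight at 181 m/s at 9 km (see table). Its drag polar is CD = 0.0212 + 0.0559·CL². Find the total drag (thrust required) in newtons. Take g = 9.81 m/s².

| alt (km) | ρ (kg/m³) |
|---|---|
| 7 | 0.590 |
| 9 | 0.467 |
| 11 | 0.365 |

D = 14600 N

At 9 km, from the table: ρ = 0.467 kg/m³.
Level flight ⇒ L = W = m·g = 20100 × 9.81 = 1.9718×10^5 N.
q = ½ρv² = ½ × 0.467 × 181² = 7650 Pa.
Required CL = L/(qS) = 1.9718×10^5/(7650·61.8) = 0.4171.
CD = 0.0212 + 0.0559 × 0.4171² = 0.03092.
D = q·S·CD = 7650 × 61.8 × 0.03092 = 14620 N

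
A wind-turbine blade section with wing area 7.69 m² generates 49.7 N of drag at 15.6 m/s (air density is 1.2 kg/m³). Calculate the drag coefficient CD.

From D = ½ρv²S·CD, rearranging gives CD = 2D/(ρv²S).
CD = 2 × 49.7 / (1.2 × 15.6² × 7.69) = 0.0443

CD = 0.0443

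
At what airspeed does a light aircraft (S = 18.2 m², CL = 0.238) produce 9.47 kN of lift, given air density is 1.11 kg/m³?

L = ½ρv²S·CL ⇒ v = √(2L/(ρ·S·CL))
v = √(2 × 9470 / (1.11 × 18.2 × 0.238)) = √3939 = 62.8 m/s

v = 62.8 m/s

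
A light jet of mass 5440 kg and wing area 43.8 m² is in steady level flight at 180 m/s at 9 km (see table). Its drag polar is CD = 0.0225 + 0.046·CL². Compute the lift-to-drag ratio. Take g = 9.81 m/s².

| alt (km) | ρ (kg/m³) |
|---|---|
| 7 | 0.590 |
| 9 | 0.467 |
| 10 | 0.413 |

L/D = 6.8

At 9 km, from the table: ρ = 0.467 kg/m³.
In steady level flight, lift balances weight: W = mg = 5440 × 9.81 = 53366 N.
Dynamic pressure q = 0.5 × 0.467 × 180² = 7565 Pa.
Required CL = L/(qS) = 53366/(7565·43.8) = 0.1611.
CD = 0.0225 + 0.046 × 0.1611² = 0.02369.
L/D = CL/CD = 0.1611 / 0.02369 = 6.8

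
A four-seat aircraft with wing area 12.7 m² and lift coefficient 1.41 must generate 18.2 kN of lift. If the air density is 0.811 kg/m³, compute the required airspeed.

L = ½ρv²S·CL ⇒ v = √(2L/(ρ·S·CL))
v = √(2 × 18200 / (0.811 × 12.7 × 1.41)) = √2506 = 50.1 m/s

v = 50.1 m/s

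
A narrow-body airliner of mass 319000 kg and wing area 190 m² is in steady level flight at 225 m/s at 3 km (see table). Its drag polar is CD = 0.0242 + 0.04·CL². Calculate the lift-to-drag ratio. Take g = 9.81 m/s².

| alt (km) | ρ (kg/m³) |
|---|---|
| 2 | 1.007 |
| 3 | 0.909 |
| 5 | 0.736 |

At 3 km, from the table: ρ = 0.909 kg/m³.
In steady level flight, lift balances weight: W = mg = 319000 × 9.81 = 3.1294×10^6 N.
q = ½ρv² = ½ × 0.909 × 225² = 23010 Pa.
CL = 2W/(ρv²S) = 2×3.1294×10^6/(0.909×225²×190) = 0.7158.
CD = 0.0242 + 0.04 × 0.7158² = 0.0447.
L/D = CL/CD = 0.7158 / 0.0447 = 16

L/D = 16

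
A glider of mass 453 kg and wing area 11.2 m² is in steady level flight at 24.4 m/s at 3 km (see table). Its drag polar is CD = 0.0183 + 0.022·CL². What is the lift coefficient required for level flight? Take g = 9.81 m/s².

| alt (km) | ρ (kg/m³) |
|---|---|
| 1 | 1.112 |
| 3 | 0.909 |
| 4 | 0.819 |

At 3 km, from the table: ρ = 0.909 kg/m³.
In steady level flight, lift balances weight: W = mg = 453 × 9.81 = 4443.9 N.
Dynamic pressure q = 0.5 × 0.909 × 24.4² = 270.6 Pa.
CL = 2W/(ρv²S) = 2×4443.9/(0.909×24.4²×11.2) = 1.466.

CL = 1.47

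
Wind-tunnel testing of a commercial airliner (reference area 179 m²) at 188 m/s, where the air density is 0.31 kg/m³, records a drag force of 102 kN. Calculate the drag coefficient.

CD = 0.104

From D = ½ρv²S·CD, rearranging gives CD = 2D/(ρv²S).
CD = 2 × 1.02×10^5 / (0.31 × 188² × 179) = 0.104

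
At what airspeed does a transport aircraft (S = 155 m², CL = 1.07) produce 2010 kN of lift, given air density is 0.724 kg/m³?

v = 183 m/s

L = ½ρv²S·CL ⇒ v = √(2L/(ρ·S·CL))
v = √(2 × 2.01×10^6 / (0.724 × 155 × 1.07)) = √33480 = 183 m/s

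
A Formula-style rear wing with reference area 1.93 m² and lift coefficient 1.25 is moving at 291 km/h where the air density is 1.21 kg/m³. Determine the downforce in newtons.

Convert speed: v = 291 km/h ÷ 3.6 = 80.83 m/s.
L = ½ρv²S·CL = ½ × 1.21 × 80.83² × 1.93 × 1.25 = 9540 N ≈ 9.54 kN

L = 9540 N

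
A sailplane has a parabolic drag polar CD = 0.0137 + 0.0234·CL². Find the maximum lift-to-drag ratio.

(L/D)max = 27.9

For CD = CD0 + K·CL², (L/D)max occurs at CL* = √(CD0/K) and equals 1/(2√(K·CD0)).
(L/D)max = 1/(2√(0.0234 × 0.0137)) = 1/(2 × 0.0179) = 27.9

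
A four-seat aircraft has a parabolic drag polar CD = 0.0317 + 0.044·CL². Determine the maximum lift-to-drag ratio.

(L/D)max = 13.4

For CD = CD0 + K·CL², (L/D)max occurs at CL* = √(CD0/K) and equals 1/(2√(K·CD0)).
(L/D)max = 1/(2√(0.044 × 0.0317)) = 1/(2 × 0.03735) = 13.4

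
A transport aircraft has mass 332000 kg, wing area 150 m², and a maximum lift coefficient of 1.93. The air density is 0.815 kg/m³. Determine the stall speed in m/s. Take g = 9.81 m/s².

V_stall = 166 m/s

Weight W = mg = 332000 × 9.81 = 3.257×10^6 N.
From L = ½ρV²S·CL,max = W: V_stall = √(2W/(ρSCL,max)) = √(2·3.257×10^6/(0.815·150·1.93))
V_stall = √27610 = 166 m/s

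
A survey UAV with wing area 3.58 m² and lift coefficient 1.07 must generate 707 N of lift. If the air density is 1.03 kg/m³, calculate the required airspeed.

v = 18.9 m/s

L = ½ρv²S·CL ⇒ v = √(2L/(ρ·S·CL))
v = √(2 × 707 / (1.03 × 3.58 × 1.07)) = √358.4 = 18.9 m/s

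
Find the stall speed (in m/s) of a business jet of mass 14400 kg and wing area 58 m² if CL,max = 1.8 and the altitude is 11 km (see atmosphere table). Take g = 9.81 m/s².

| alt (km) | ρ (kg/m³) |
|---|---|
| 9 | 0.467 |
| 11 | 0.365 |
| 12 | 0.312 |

At 11 km, from the table: ρ = 0.365 kg/m³.
Stall occurs when L = W at CL,max. W = mg = 14400 × 9.81 = 1.413×10^5 N.
V_stall = √(2W/(ρ·S·CL,max)) = √(2 × 1.413×10^5 / (0.365 × 58 × 1.8))
V_stall = √7414 = 86.1 m/s

V_stall = 86.1 m/s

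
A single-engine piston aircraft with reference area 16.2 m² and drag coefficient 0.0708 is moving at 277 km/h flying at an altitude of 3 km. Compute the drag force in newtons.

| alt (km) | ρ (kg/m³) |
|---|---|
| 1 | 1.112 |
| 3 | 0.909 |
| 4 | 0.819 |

At 3 km, from the table: ρ = 0.909 kg/m³.
Convert speed: v = 277 km/h ÷ 3.6 = 76.94 m/s.
Dynamic pressure q = ½ρv² = ½ × 0.909 × 76.94² = 2691 Pa.
D = q·S·CD = 2691 × 16.2 × 0.0708 = 3090 N

D = 3090 N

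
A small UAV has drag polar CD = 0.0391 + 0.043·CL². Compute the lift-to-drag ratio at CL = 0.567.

L/D = 10.7

CD = 0.0391 + 0.043 × 0.567² = 0.05292
L/D = CL/CD = 0.567 / 0.05292 = 10.7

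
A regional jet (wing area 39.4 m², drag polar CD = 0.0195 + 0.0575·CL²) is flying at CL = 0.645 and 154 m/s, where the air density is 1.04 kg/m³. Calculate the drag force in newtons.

D = 21100 N

CD = 0.0195 + 0.0575 × 0.645² = 0.04342
D = ½ρv²S·CD = ½ × 1.04 × 154² × 39.4 × 0.04342 = 21100 N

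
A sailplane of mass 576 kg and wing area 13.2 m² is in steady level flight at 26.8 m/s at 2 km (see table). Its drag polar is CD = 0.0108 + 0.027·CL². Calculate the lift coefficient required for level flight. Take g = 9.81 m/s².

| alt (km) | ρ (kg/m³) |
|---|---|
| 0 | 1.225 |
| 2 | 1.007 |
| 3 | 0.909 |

At 2 km, from the table: ρ = 1.007 kg/m³.
Weight W = mg = 576 × 9.81 = 5650.6 N; in level flight L = W.
q = ½ρv² = ½ × 1.007 × 26.8² = 361.6 Pa.
CL = 2W/(ρv²S) = 2×5650.6/(1.007×26.8²×13.2) = 1.184.

CL = 1.18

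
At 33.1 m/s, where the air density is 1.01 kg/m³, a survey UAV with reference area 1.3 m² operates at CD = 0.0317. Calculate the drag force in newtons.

D = 22.8 N

Dynamic pressure q = ½ρv² = ½ × 1.01 × 33.1² = 553.3 Pa.
D = q·S·CD = 553.3 × 1.3 × 0.0317 = 22.8 N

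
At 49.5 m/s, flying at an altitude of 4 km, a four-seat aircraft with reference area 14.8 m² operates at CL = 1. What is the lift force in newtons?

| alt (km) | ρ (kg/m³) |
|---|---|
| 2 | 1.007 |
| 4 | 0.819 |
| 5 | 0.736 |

At 4 km, from the table: ρ = 0.819 kg/m³.
L = ½ρv²S·CL = ½ × 0.819 × 49.5² × 14.8 × 1 = 14800 N ≈ 14.8 kN

L = 14800 N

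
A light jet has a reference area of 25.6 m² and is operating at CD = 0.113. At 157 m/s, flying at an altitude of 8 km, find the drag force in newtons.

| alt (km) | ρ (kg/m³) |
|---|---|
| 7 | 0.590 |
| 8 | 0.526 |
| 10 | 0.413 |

At 8 km, from the table: ρ = 0.526 kg/m³.
Dynamic pressure q = ½ρv² = ½ × 0.526 × 157² = 6483 Pa.
D = q·S·CD = 6483 × 25.6 × 0.113 = 18800 N ≈ 18.8 kN

D = 18800 N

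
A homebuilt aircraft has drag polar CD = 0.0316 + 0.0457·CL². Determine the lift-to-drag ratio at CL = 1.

CD = 0.0316 + 0.0457 × 1² = 0.0773
L/D = CL/CD = 1 / 0.0773 = 12.9

L/D = 12.9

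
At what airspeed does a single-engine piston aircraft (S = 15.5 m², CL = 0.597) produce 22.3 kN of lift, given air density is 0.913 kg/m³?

L = ½ρv²S·CL ⇒ v = √(2L/(ρ·S·CL))
v = √(2 × 22300 / (0.913 × 15.5 × 0.597)) = √5279 = 72.7 m/s

v = 72.7 m/s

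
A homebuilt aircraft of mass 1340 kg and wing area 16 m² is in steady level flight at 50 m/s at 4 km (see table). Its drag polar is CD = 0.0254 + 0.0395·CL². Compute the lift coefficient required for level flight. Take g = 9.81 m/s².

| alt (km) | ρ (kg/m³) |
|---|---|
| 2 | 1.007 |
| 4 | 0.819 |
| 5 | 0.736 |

At 4 km, from the table: ρ = 0.819 kg/m³.
In steady level flight, lift balances weight: W = mg = 1340 × 9.81 = 13145 N.
q = ½ρv² = ½ × 0.819 × 50² = 1024 Pa.
Required CL = L/(qS) = 13145/(1024·16) = 0.8025.

CL = 0.803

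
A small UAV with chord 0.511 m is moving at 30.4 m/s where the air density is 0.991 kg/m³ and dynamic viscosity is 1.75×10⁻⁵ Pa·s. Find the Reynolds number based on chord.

Re = ρ·v·c/μ = 0.991 × 30.4 × 0.511 / (1.75×10⁻⁵) = 8.8×10^5

Re = 8.8×10^5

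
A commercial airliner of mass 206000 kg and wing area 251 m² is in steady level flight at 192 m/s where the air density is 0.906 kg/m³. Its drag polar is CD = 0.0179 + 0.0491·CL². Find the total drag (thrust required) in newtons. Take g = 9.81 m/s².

D = 1.23×10^5 N

Level flight ⇒ L = W = m·g = 206000 × 9.81 = 2.0209×10^6 N.
q = ½ρv² = ½ × 0.906 × 192² = 16700 Pa.
Required CL = L/(qS) = 2.0209×10^6/(16700·251) = 0.4821.
CD = 0.0179 + 0.0491 × 0.4821² = 0.02931.
D = q·S·CD = 16700 × 251 × 0.02931 = 1.229×10^5 N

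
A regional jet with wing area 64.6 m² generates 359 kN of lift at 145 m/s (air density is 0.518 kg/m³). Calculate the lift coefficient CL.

From L = ½ρv²S·CL, rearranging gives CL = 2L/(ρv²S).
CL = 2 × 3.59×10^5 / (0.518 × 145² × 64.6) = 1.02

CL = 1.02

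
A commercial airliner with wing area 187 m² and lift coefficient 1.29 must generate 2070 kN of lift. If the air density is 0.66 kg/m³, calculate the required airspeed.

v = 161 m/s

L = ½ρv²S·CL ⇒ v = √(2L/(ρ·S·CL))
v = √(2 × 2.07×10^6 / (0.66 × 187 × 1.29)) = √26000 = 161 m/s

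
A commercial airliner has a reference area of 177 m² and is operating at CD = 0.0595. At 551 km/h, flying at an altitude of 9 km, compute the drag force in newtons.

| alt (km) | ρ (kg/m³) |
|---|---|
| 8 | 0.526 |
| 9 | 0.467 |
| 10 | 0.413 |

D = 57600 N

At 9 km, from the table: ρ = 0.467 kg/m³.
Convert speed: v = 551 km/h ÷ 3.6 = 153.1 m/s.
D = ½ρv²S·CD = ½ × 0.467 × 153.1² × 177 × 0.0595 = 57600 N ≈ 57.6 kN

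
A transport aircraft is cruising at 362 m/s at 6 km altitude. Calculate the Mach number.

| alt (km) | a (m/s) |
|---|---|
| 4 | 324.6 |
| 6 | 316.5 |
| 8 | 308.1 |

M = 1.14

At 6 km, from the table: a = 316.5 m/s.
M = v/a = 362 / 316.5 = 1.14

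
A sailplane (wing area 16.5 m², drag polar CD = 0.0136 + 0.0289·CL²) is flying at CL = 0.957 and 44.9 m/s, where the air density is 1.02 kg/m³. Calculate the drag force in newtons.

D = 680 N

CD = 0.0136 + 0.0289 × 0.957² = 0.04007
D = ½ρv²S·CD = ½ × 1.02 × 44.9² × 16.5 × 0.04007 = 680 N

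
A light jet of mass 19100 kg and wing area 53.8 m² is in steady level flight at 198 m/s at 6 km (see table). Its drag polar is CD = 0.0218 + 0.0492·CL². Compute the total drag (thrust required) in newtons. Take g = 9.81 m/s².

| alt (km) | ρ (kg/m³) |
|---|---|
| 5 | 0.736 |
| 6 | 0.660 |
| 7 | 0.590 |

D = 17700 N

At 6 km, from the table: ρ = 0.660 kg/m³.
Weight W = mg = 19100 × 9.81 = 1.8737×10^5 N; in level flight L = W.
Dynamic pressure q = 0.5 × 0.66 × 198² = 12940 Pa.
Required CL = L/(qS) = 1.8737×10^5/(12940·53.8) = 0.2692.
CD = 0.0218 + 0.0492 × 0.2692² = 0.02537.
D = q·S·CD = 12940 × 53.8 × 0.02537 = 17660 N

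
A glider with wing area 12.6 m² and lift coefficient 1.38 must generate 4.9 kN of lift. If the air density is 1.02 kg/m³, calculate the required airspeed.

v = 23.5 m/s

L = ½ρv²S·CL ⇒ v = √(2L/(ρ·S·CL))
v = √(2 × 4900 / (1.02 × 12.6 × 1.38)) = √552.6 = 23.5 m/s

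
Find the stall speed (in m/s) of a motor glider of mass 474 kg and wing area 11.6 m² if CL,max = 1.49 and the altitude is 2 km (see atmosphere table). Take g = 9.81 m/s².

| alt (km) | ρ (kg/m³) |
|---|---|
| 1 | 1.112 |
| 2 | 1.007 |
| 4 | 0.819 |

At 2 km, from the table: ρ = 1.007 kg/m³.
Stall occurs when L = W at CL,max. W = mg = 474 × 9.81 = 4650 N.
From L = ½ρV²S·CL,max = W: V_stall = √(2W/(ρSCL,max)) = √(2·4650/(1.007·11.6·1.49))
V_stall = √534.3 = 23.1 m/s

V_stall = 23.1 m/s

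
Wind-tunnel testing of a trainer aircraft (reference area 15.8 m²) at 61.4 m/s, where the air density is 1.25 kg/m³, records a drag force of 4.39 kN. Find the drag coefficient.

CD = 0.118

From D = ½ρv²S·CD, rearranging gives CD = 2D/(ρv²S).
CD = 2 × 4390 / (1.25 × 61.4² × 15.8) = 0.118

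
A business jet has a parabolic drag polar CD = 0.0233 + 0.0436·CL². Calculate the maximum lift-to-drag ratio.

For CD = CD0 + K·CL², (L/D)max occurs at CL* = √(CD0/K) and equals 1/(2√(K·CD0)).
(L/D)max = 1/(2√(0.0436 × 0.0233)) = 1/(2 × 0.03187) = 15.7

(L/D)max = 15.7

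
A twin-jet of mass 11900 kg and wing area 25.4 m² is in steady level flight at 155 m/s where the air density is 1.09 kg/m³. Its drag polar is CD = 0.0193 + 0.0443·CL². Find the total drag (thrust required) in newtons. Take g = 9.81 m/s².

D = 8230 N

Weight W = mg = 11900 × 9.81 = 1.1674×10^5 N; in level flight L = W.
q = ½ρv² = ½ × 1.09 × 155² = 13090 Pa.
Required CL = L/(qS) = 1.1674×10^5/(13090·25.4) = 0.351.
CD = 0.0193 + 0.0443 × 0.351² = 0.02476.
D = q·S·CD = 13090 × 25.4 × 0.02476 = 8234 N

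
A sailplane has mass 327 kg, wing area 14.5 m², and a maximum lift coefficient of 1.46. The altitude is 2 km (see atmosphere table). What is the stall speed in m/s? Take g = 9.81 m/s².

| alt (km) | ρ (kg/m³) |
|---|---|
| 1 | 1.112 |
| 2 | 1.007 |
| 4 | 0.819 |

At 2 km, from the table: ρ = 1.007 kg/m³.
Stall occurs when L = W at CL,max. W = mg = 327 × 9.81 = 3208 N.
From L = ½ρV²S·CL,max = W: V_stall = √(2W/(ρSCL,max)) = √(2·3208/(1.007·14.5·1.46))
V_stall = √301 = 17.3 m/s

V_stall = 17.3 m/s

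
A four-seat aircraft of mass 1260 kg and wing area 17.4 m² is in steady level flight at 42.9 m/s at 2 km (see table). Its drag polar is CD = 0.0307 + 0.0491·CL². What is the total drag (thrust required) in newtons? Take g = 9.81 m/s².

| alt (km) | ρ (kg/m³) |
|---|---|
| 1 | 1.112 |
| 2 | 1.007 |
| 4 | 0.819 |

D = 960 N

At 2 km, from the table: ρ = 1.007 kg/m³.
Level flight ⇒ L = W = m·g = 1260 × 9.81 = 12361 N.
Dynamic pressure q = 0.5 × 1.007 × 42.9² = 926.6 Pa.
CL = 2W/(ρv²S) = 2×12361/(1.007×42.9²×17.4) = 0.7666.
CD = 0.0307 + 0.0491 × 0.7666² = 0.05956.
D = q·S·CD = 926.6 × 17.4 × 0.05956 = 960.3 N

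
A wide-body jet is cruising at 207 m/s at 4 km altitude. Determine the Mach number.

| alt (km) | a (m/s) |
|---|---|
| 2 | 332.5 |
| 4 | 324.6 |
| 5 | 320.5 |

M = 0.638

At 4 km, from the table: a = 324.6 m/s.
M = v/a = 207 / 324.6 = 0.638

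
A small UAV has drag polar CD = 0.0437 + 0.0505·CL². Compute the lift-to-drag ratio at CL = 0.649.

CD = 0.0437 + 0.0505 × 0.649² = 0.06497
L/D = CL/CD = 0.649 / 0.06497 = 9.99

L/D = 9.99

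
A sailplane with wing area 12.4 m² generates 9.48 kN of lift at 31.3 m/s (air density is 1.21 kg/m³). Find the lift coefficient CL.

CL = 1.29

From L = ½ρv²S·CL, rearranging gives CL = 2L/(ρv²S).
CL = 2 × 9480 / (1.21 × 31.3² × 12.4) = 1.29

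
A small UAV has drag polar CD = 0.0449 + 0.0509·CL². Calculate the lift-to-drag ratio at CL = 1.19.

CD = 0.0449 + 0.0509 × 1.19² = 0.117
L/D = CL/CD = 1.19 / 0.117 = 10.2

L/D = 10.2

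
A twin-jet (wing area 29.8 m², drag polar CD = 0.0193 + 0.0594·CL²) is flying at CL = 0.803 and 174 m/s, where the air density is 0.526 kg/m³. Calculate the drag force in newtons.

D = 13700 N

CD = 0.0193 + 0.0594 × 0.803² = 0.0576
D = ½ρv²S·CD = ½ × 0.526 × 174² × 29.8 × 0.0576 = 13700 N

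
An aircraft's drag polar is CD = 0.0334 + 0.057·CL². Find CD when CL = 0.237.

CD = 0.0366

CD = 0.0334 + 0.057 × 0.237² = 0.0334 + 0.003202 = 0.0366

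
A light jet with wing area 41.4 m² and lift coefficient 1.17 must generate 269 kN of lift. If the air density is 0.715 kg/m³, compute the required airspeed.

v = 125 m/s

L = ½ρv²S·CL ⇒ v = √(2L/(ρ·S·CL))
v = √(2 × 2.69×10^5 / (0.715 × 41.4 × 1.17)) = √15530 = 125 m/s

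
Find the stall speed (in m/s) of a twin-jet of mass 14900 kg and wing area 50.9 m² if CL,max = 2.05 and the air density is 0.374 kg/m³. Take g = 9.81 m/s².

Stall occurs when L = W at CL,max. W = mg = 14900 × 9.81 = 1.462×10^5 N.
V_stall = √(2W/(ρ·S·CL,max)) = √(2 × 1.462×10^5 / (0.374 × 50.9 × 2.05))
V_stall = √7491 = 86.6 m/s

V_stall = 86.6 m/s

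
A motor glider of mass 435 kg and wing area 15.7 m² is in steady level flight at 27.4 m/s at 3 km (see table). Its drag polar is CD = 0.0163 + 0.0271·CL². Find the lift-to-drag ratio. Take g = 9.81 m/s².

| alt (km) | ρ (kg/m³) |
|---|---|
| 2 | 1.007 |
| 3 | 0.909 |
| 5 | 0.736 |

L/D = 23.8

At 3 km, from the table: ρ = 0.909 kg/m³.
Weight W = mg = 435 × 9.81 = 4267.4 N; in level flight L = W.
Dynamic pressure q = 0.5 × 0.909 × 27.4² = 341.2 Pa.
CL = W/(q·S) = 4267.4 / (341.2 × 15.7) = 0.7966.
CD = 0.0163 + 0.0271 × 0.7966² = 0.0335.
L/D = CL/CD = 0.7966 / 0.0335 = 23.8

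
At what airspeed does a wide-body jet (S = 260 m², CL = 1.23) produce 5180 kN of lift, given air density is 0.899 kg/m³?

L = ½ρv²S·CL ⇒ v = √(2L/(ρ·S·CL))
v = √(2 × 5.18×10^6 / (0.899 × 260 × 1.23)) = √36030 = 190 m/s

v = 190 m/s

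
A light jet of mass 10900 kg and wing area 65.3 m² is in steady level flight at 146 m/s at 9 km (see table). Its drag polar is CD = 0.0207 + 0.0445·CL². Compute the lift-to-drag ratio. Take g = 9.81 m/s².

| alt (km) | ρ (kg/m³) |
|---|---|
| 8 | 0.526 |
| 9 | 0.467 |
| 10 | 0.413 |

L/D = 12.9

At 9 km, from the table: ρ = 0.467 kg/m³.
Weight W = mg = 10900 × 9.81 = 1.0693×10^5 N; in level flight L = W.
q = ½ρv² = ½ × 0.467 × 146² = 4977 Pa.
CL = 2W/(ρv²S) = 2×1.0693×10^5/(0.467×146²×65.3) = 0.329.
CD = 0.0207 + 0.0445 × 0.329² = 0.02552.
L/D = CL/CD = 0.329 / 0.02552 = 12.9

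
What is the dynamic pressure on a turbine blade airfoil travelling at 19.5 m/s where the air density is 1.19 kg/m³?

q = ½ρv² = ½ × 1.19 × 19.5² = 226 Pa

q = 226 Pa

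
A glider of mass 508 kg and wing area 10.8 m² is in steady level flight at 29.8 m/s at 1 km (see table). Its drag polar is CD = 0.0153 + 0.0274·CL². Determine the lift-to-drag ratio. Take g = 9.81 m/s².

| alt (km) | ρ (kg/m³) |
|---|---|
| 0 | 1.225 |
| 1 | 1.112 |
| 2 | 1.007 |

L/D = 23.8

At 1 km, from the table: ρ = 1.112 kg/m³.
Weight W = mg = 508 × 9.81 = 4983.5 N; in level flight L = W.
Dynamic pressure q = 0.5 × 1.112 × 29.8² = 493.8 Pa.
CL = W/(q·S) = 4983.5 / (493.8 × 10.8) = 0.9345.
CD = 0.0153 + 0.0274 × 0.9345² = 0.03923.
L/D = CL/CD = 0.9345 / 0.03923 = 23.8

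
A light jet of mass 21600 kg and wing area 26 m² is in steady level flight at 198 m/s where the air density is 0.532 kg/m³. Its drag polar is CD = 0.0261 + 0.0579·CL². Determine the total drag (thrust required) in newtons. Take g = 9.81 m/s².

D = 16700 N

Level flight ⇒ L = W = m·g = 21600 × 9.81 = 2.119×10^5 N.
q = ½ρv² = ½ × 0.532 × 198² = 10430 Pa.
CL = W/(q·S) = 2.119×10^5 / (10430 × 26) = 0.7815.
CD = 0.0261 + 0.0579 × 0.7815² = 0.06146.
D = q·S·CD = 10430 × 26 × 0.06146 = 16660 N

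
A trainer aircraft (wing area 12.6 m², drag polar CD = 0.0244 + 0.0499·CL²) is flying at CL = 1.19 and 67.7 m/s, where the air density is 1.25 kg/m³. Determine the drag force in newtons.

CD = 0.0244 + 0.0499 × 1.19² = 0.09506
D = ½ρv²S·CD = ½ × 1.25 × 67.7² × 12.6 × 0.09506 = 3430 N

D = 3430 N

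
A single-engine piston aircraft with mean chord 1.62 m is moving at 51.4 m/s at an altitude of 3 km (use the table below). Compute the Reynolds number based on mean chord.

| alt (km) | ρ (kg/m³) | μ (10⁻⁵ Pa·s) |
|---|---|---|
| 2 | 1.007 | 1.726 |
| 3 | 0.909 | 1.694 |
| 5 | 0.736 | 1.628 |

At 3 km, from the table: ρ = 0.909 kg/m³, μ = 1.694×10⁻⁵ Pa·s.
Re = ρ·v·c/μ = 0.909 × 51.4 × 1.62 / (1.694×10⁻⁵) = 4.47×10^6

Re = 4.47×10^6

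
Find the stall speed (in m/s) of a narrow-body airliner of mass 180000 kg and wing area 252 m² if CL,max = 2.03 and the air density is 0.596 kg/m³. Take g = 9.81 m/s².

Stall occurs when L = W at CL,max. W = mg = 180000 × 9.81 = 1.766×10^6 N.
V_stall = √(2W/(ρ·S·CL,max)) = √(2 × 1.766×10^6 / (0.596 × 252 × 2.03))
V_stall = √11580 = 108 m/s

V_stall = 108 m/s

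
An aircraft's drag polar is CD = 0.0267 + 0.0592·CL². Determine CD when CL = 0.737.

CD = 0.0589

CD = 0.0267 + 0.0592 × 0.737² = 0.0267 + 0.03216 = 0.0589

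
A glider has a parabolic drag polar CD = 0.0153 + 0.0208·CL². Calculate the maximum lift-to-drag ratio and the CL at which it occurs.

For CD = CD0 + K·CL², (L/D)max occurs at CL* = √(CD0/K) and equals 1/(2√(K·CD0)).
(L/D)max = 1/(2√(0.0208 × 0.0153)) = 1/(2 × 0.01784) = 28
CL* = √(0.0153/0.0208) = 0.858

(L/D)max = 28, at CL = 0.858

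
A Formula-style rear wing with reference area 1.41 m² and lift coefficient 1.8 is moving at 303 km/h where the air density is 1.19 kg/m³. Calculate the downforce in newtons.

Convert speed: v = 303 km/h ÷ 3.6 = 84.17 m/s.
Dynamic pressure q = ½ρv² = ½ × 1.19 × 84.17² = 4215 Pa.
L = q·S·CL = 4215 × 1.41 × 1.8 = 10700 N ≈ 10.7 kN

L = 10700 N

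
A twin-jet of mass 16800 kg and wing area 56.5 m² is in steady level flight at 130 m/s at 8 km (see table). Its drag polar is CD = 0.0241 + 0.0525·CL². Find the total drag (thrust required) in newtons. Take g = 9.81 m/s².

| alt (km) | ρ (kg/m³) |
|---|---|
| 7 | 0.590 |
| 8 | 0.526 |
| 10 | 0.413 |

At 8 km, from the table: ρ = 0.526 kg/m³.
Weight W = mg = 16800 × 9.81 = 1.6481×10^5 N; in level flight L = W.
Dynamic pressure q = 0.5 × 0.526 × 130² = 4445 Pa.
CL = 2W/(ρv²S) = 2×1.6481×10^5/(0.526×130²×56.5) = 0.6563.
CD = 0.0241 + 0.0525 × 0.6563² = 0.04671.
D = q·S·CD = 4445 × 56.5 × 0.04671 = 11730 N

D = 11700 N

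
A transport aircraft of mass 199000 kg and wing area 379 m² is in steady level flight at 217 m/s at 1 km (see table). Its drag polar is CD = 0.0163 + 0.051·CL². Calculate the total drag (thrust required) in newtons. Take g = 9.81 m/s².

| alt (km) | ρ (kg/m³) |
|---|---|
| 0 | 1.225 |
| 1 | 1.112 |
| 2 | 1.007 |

D = 1.81×10^5 N

At 1 km, from the table: ρ = 1.112 kg/m³.
In steady level flight, lift balances weight: W = mg = 199000 × 9.81 = 1.9522×10^6 N.
q = ½ρv² = ½ × 1.112 × 217² = 26180 Pa.
CL = 2W/(ρv²S) = 2×1.9522×10^6/(1.112×217²×379) = 0.1967.
CD = 0.0163 + 0.051 × 0.1967² = 0.01827.
D = q·S·CD = 26180 × 379 × 0.01827 = 1.813×10^5 N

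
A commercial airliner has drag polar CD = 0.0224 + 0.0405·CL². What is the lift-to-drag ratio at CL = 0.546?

L/D = 15.8

CD = 0.0224 + 0.0405 × 0.546² = 0.03447
L/D = CL/CD = 0.546 / 0.03447 = 15.8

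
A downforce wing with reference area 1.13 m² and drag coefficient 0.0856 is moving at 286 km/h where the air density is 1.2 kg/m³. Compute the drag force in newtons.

D = 366 N

Convert speed: v = 286 km/h ÷ 3.6 = 79.44 m/s.
D = ½ρv²S·CD = ½ × 1.2 × 79.44² × 1.13 × 0.0856 = 366 N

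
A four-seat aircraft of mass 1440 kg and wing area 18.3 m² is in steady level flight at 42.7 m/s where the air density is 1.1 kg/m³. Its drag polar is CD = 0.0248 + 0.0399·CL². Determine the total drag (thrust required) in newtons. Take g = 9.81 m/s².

Weight W = mg = 1440 × 9.81 = 14126 N; in level flight L = W.
Dynamic pressure q = 0.5 × 1.1 × 42.7² = 1003 Pa.
CL = W/(q·S) = 14126 / (1003 × 18.3) = 0.7698.
CD = 0.0248 + 0.0399 × 0.7698² = 0.04844.
D = q·S·CD = 1003 × 18.3 × 0.04844 = 889 N

D = 889 N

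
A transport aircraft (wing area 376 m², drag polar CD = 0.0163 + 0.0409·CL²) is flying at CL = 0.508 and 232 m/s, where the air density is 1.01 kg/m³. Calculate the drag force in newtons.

D = 2.74×10^5 N

CD = 0.0163 + 0.0409 × 0.508² = 0.02685
D = ½ρv²S·CD = ½ × 1.01 × 232² × 376 × 0.02685 = 2.74×10^5 N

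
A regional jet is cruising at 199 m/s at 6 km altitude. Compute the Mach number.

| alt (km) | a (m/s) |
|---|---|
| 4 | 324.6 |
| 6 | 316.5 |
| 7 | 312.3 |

M = 0.629

At 6 km, from the table: a = 316.5 m/s.
M = v/a = 199 / 316.5 = 0.629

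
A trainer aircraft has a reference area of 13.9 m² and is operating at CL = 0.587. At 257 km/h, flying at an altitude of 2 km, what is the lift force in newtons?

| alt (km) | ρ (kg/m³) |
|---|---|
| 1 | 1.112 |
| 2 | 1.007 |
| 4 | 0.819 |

L = 20900 N

At 2 km, from the table: ρ = 1.007 kg/m³.
Convert speed: v = 257 km/h ÷ 3.6 = 71.39 m/s.
L = ½ρv²S·CL = ½ × 1.007 × 71.39² × 13.9 × 0.587 = 20900 N ≈ 20.9 kN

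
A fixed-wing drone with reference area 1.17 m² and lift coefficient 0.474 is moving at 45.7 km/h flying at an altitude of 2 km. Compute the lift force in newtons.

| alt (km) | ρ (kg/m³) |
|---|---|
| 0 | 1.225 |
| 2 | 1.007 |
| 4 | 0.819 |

L = 45 N

At 2 km, from the table: ρ = 1.007 kg/m³.
Convert speed: v = 45.7 km/h ÷ 3.6 = 12.69 m/s.
L = ½ρv²S·CL = ½ × 1.007 × 12.69² × 1.17 × 0.474 = 45 N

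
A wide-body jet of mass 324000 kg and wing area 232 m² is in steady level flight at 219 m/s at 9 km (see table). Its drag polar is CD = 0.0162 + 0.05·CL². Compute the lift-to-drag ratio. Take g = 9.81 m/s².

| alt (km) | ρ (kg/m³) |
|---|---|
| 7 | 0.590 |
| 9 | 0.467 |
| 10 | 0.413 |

At 9 km, from the table: ρ = 0.467 kg/m³.
In steady level flight, lift balances weight: W = mg = 324000 × 9.81 = 3.1784×10^6 N.
Dynamic pressure q = 0.5 × 0.467 × 219² = 11200 Pa.
Required CL = L/(qS) = 3.1784×10^6/(11200·232) = 1.223.
CD = 0.0162 + 0.05 × 1.223² = 0.09103.
L/D = CL/CD = 1.223 / 0.09103 = 13.4

L/D = 13.4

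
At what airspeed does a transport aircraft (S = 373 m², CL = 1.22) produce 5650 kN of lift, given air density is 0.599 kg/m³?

L = ½ρv²S·CL ⇒ v = √(2L/(ρ·S·CL))
v = √(2 × 5.65×10^6 / (0.599 × 373 × 1.22)) = √41460 = 204 m/s

v = 204 m/s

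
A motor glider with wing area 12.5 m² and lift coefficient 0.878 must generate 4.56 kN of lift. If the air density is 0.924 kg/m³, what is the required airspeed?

v = 30 m/s

L = ½ρv²S·CL ⇒ v = √(2L/(ρ·S·CL))
v = √(2 × 4560 / (0.924 × 12.5 × 0.878)) = √899.3 = 30 m/s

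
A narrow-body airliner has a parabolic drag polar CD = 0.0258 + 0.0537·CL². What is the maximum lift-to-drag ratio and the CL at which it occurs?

For CD = CD0 + K·CL², (L/D)max occurs at CL* = √(CD0/K) and equals 1/(2√(K·CD0)).
(L/D)max = 1/(2√(0.0537 × 0.0258)) = 1/(2 × 0.03722) = 13.4
CL* = √(0.0258/0.0537) = 0.693

(L/D)max = 13.4, at CL = 0.693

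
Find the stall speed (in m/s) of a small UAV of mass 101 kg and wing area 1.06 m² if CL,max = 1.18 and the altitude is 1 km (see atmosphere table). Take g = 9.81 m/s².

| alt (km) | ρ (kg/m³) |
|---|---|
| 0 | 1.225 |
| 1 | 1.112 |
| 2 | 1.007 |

V_stall = 37.7 m/s

At 1 km, from the table: ρ = 1.112 kg/m³.
Stall occurs when L = W at CL,max. W = mg = 101 × 9.81 = 990.8 N.
From L = ½ρV²S·CL,max = W: V_stall = √(2W/(ρSCL,max)) = √(2·990.8/(1.112·1.06·1.18))
V_stall = √1425 = 37.7 m/s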